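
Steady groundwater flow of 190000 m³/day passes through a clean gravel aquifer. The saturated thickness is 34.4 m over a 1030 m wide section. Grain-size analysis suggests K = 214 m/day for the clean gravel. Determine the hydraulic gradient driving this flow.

Cross-sectional area A = 1030 × 34.4 = 35432 m².
From Q = K·A·i, i = Q / (K·A) = 190000 / (214.0 × 35432) = 0.02506.

0.0251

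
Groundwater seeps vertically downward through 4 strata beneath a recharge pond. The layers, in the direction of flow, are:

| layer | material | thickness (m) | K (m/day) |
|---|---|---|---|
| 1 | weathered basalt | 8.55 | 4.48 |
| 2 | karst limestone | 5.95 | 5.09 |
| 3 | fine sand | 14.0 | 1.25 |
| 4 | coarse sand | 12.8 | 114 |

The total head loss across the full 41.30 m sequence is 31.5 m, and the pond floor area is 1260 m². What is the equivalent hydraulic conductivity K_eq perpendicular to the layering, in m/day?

2.87

Flow is perpendicular to layering, so the layers act in series and the equivalent K is the thickness-weighted harmonic mean.
Total thickness L = 8.55 + 5.95 + 14.0 + 12.8 = 41.30 m.
Σ(b_i/K_i) = 8.55/4.48 + 5.95/5.09 + 14.0/1.25 + 12.8/114 = 14.39 d.
K_eq = L / Σ(b_i/K_i) = 41.30 / 14.39 = 2.870 m/day.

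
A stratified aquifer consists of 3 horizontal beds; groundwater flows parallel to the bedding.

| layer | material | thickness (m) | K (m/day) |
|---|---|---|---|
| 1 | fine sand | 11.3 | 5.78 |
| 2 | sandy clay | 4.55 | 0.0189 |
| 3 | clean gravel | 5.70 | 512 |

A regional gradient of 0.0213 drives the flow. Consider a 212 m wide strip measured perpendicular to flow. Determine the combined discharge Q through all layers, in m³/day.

13500

Flow is parallel to layering, so each bed carries its own Darcy discharge and the transmissivities add.
Σ(K_i·b_i) = 5.78×11.3 + 0.0189×4.55 + 512×5.70 = 2984 m²/day.
Hydraulic gradient i = 0.0213.
Q = Σ(K_i·b_i) · W · i = 2984 × 212 × 0.02130 = 13474 m³/day.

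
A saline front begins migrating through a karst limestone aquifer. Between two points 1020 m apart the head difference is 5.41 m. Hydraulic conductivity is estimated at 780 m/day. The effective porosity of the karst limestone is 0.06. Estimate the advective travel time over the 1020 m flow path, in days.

Hydraulic gradient i = Δh / L = 5.41 / 1020 = 0.005304.
Darcy flux q = K · i = 780.0 × 0.005304 = 4.137 m/day.
Seepage velocity v = q / n_e = 4.137 / 0.06 = 68.95 m/day.
Travel time t = L / v = 1020 / 68.95 = 14.79 days.

14.8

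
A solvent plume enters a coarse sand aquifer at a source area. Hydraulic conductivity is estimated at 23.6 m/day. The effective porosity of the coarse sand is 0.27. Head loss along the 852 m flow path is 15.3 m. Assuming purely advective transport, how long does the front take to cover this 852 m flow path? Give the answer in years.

1.49

Hydraulic gradient i = Δh / L = 15.3 / 852 = 0.01796.
Darcy flux q = K · i = 23.60 × 0.01796 = 0.4238 m/day.
Seepage velocity v = q / n_e = 0.4238 / 0.27 = 1.570 m/day.
Travel time t = L / v = 852 / 1.570 = 542.8 days = 1.486 years.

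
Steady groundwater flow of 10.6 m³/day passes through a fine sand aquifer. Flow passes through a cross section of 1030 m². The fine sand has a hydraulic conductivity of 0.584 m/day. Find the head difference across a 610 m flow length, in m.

10.7

From Q = K·A·i, i = Q / (K·A) = 10.6 / (0.5840 × 1030) = 0.01762.
Head loss Δh = i · L = 0.01762 × 610 = 10.75 m.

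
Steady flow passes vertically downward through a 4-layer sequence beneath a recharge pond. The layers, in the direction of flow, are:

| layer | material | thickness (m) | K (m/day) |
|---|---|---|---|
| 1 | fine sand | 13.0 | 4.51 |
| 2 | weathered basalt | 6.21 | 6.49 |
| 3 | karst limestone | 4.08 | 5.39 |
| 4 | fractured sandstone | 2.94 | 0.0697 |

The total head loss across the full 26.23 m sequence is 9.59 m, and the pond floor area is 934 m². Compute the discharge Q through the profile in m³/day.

Flow is perpendicular to layering, so the layers act in series and the equivalent K is the thickness-weighted harmonic mean.
Total thickness L = 13.0 + 6.21 + 4.08 + 2.94 = 26.23 m.
Σ(b_i/K_i) = 13.0/4.51 + 6.21/6.49 + 4.08/5.39 + 2.94/0.0697 = 46.78 d.
K_eq = L / Σ(b_i/K_i) = 26.23 / 46.78 = 0.5607 m/day.
Q = K_eq · A · (Δh/L) = 0.5607 × 934 × (9.59/26.23) = 191.5 m³/day.

191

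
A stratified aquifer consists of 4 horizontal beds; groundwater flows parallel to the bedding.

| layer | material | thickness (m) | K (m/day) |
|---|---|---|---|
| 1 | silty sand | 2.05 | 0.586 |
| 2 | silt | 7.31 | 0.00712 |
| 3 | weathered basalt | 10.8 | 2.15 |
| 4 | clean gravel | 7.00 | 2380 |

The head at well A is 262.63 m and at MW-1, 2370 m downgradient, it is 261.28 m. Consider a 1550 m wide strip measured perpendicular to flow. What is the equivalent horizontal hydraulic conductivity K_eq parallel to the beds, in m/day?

Flow is parallel to layering, so each bed carries its own Darcy discharge and the transmissivities add.
Σ(K_i·b_i) = 0.586×2.05 + 0.00712×7.31 + 2.15×10.8 + 2380×7.00 = 16684 m²/day.
Total thickness b = 27.16 m, so K_eq = Σ(K_i·b_i)/b = 614.3 m/day.

614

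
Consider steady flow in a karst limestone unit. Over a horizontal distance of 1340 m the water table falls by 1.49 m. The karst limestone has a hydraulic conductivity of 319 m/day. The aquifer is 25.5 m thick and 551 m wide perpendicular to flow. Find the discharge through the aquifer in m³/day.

Cross-sectional area A = 551 × 25.5 = 14050 m².
Hydraulic gradient i = Δh / L = 1.49 / 1340 = 0.001112.
Darcy's law: Q = K · A · i = 319.0 × 14050 × 0.001112 = 4984 m³/day.

4980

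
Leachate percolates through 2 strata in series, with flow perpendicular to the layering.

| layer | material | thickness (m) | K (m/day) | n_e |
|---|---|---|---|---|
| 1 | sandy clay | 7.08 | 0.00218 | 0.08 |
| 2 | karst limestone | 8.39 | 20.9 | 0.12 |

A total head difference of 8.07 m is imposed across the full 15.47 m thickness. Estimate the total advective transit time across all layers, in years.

1.73

With flow normal to the layers, continuity requires the same specific discharge q through every layer.
Σ(b_i/K_i) = 7.08/0.00218 + 8.39/20.9 = 3248 d.
q = Δh / Σ(b_i/K_i) = 8.07 / 3248 = 0.002485 m/day.
In each layer the seepage velocity is v_i = q/n_i, so the layer transit time is t_i = b_i·n_i / q:
  layer 1 (sandy clay): t_1 = 7.08 × 0.08 / 0.002485 = 228.0 d
  layer 2 (karst limestone): t_2 = 8.39 × 0.12 / 0.002485 = 405.2 d
Total t = Σ t_i = 633.2 days = 1.734 years.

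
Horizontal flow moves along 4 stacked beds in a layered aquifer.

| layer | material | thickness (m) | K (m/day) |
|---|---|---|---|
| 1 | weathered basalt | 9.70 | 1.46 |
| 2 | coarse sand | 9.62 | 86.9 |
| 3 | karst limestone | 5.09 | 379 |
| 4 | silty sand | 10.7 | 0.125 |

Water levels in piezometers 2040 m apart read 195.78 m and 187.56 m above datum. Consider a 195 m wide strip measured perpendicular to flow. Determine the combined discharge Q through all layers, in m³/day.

Flow is parallel to layering, so each bed carries its own Darcy discharge and the transmissivities add.
Σ(K_i·b_i) = 1.46×9.70 + 86.9×9.62 + 379×5.09 + 0.125×10.7 = 2781 m²/day.
Hydraulic gradient i = (195.78 − 187.56) / 2040 = 8.22 / 2040 = 0.004029.
Q = Σ(K_i·b_i) · W · i = 2781 × 195 × 0.004029 = 2185 m³/day.

2180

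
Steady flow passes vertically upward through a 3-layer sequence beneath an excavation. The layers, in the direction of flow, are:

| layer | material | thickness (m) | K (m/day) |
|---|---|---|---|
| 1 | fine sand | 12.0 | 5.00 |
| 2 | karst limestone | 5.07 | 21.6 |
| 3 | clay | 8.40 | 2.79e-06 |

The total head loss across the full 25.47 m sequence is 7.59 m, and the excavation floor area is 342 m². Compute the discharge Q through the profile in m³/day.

0.000862

Flow is perpendicular to layering, so the layers act in series and the equivalent K is the thickness-weighted harmonic mean.
Total thickness L = 12.0 + 5.07 + 8.40 = 25.47 m.
Σ(b_i/K_i) = 12.0/5.00 + 5.07/21.6 + 8.40/2.79e-06 = 3.011e+06 d.
K_eq = L / Σ(b_i/K_i) = 25.47 / 3.011e+06 = 8.460e-06 m/day.
Q = K_eq · A · (Δh/L) = 8.460e-06 × 342 × (7.59/25.47) = 0.0008622 m³/day.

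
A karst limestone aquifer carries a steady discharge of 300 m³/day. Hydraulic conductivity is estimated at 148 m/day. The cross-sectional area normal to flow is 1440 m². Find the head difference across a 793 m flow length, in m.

From Q = K·A·i, i = Q / (K·A) = 300 / (148.0 × 1440) = 0.001408.
Head loss Δh = i · L = 0.001408 × 793 = 1.116 m.

1.12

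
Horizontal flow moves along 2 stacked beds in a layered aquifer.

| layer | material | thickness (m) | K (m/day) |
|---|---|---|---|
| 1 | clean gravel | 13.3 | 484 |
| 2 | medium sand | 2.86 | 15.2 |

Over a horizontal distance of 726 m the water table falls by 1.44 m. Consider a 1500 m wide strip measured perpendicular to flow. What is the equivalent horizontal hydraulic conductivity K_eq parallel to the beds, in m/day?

401

Flow is parallel to layering, so each bed carries its own Darcy discharge and the transmissivities add.
Σ(K_i·b_i) = 484×13.3 + 15.2×2.86 = 6481 m²/day.
Total thickness b = 16.16 m, so K_eq = Σ(K_i·b_i)/b = 401.0 m/day.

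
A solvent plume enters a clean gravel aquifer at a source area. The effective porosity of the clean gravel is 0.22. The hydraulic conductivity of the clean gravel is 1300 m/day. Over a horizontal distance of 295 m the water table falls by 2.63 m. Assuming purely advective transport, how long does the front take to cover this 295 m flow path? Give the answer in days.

5.60

Hydraulic gradient i = Δh / L = 2.63 / 295 = 0.008915.
Darcy flux q = K · i = 1300 × 0.008915 = 11.59 m/day.
Seepage velocity v = q / n_e = 11.59 / 0.22 = 52.68 m/day.
Travel time t = L / v = 295 / 52.68 = 5.600 days.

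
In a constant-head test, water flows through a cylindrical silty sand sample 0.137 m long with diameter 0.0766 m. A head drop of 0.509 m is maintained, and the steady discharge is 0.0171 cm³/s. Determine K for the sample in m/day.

Cross-sectional area A = π·(d/2)² = π × (0.0766/2)² = 0.004608 m².
Convert discharge: 0.0171 cm³/s = 1.710e-08 m³/s.
Darcy's law rearranged: K = Q·L / (A·Δh) = 1.710e-08 × 0.137 / (0.004608 × 0.509) = 9.987e-07 m/s = 0.08629 m/day.

0.0863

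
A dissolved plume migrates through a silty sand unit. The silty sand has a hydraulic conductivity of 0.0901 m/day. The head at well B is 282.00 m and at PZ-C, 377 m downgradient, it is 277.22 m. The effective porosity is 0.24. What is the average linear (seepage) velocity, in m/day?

0.00476

Hydraulic gradient i = (282.00 − 277.22) / 377 = 4.78 / 377 = 0.01268.
Darcy flux q = K · i = 0.09010 × 0.01268 = 0.001142 m/day.
Seepage velocity v = q / n_e = 0.001142 / 0.24 = 0.004760 m/day.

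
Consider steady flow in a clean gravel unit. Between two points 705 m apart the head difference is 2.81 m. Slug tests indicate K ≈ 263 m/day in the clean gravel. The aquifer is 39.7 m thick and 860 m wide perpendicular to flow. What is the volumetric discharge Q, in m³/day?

Cross-sectional area A = 860 × 39.7 = 34142 m².
Hydraulic gradient i = Δh / L = 2.81 / 705 = 0.003986.
Darcy's law: Q = K · A · i = 263.0 × 34142 × 0.003986 = 35790 m³/day.

35800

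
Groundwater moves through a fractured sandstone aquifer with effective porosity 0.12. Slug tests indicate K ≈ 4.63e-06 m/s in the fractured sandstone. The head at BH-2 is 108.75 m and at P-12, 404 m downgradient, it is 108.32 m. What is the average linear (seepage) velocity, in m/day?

Convert K: 4.63e-06 m/s × 86400 = 0.4000 m/day.
Hydraulic gradient i = (108.75 − 108.32) / 404 = 0.43 / 404 = 0.001064.
Darcy flux q = K · i = 0.4000 × 0.001064 = 0.0004258 m/day.
Seepage velocity v = q / n_e = 0.0004258 / 0.12 = 0.003548 m/day.

0.00355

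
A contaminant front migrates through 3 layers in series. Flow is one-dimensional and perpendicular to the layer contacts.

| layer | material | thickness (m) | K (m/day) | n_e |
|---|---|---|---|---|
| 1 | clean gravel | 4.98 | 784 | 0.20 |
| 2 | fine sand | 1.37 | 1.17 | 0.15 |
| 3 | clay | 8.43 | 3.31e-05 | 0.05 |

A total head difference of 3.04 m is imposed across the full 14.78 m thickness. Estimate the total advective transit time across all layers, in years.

With flow normal to the layers, continuity requires the same specific discharge q through every layer.
Σ(b_i/K_i) = 4.98/784 + 1.37/1.17 + 8.43/3.31e-05 = 2.547e+05 d.
q = Δh / Σ(b_i/K_i) = 3.04 / 2.547e+05 = 1.194e-05 m/day.
In each layer the seepage velocity is v_i = q/n_i, so the layer transit time is t_i = b_i·n_i / q:
  layer 1 (clean gravel): t_1 = 4.98 × 0.20 / 1.194e-05 = 83443 d
  layer 2 (fine sand): t_2 = 1.37 × 0.15 / 1.194e-05 = 17216 d
  layer 3 (clay): t_3 = 8.43 × 0.05 / 1.194e-05 = 35312 d
Total t = Σ t_i = 1.360e+05 days = 372.3 years.

372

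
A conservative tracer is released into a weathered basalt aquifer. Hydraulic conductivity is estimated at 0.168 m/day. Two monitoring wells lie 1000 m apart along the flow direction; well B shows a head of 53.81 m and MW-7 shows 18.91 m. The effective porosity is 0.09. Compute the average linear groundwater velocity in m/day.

Hydraulic gradient i = (53.81 − 18.91) / 1000 = 34.9 / 1000 = 0.03490.
Darcy flux q = K · i = 0.1680 × 0.03490 = 0.005863 m/day.
Seepage velocity v = q / n_e = 0.005863 / 0.09 = 0.06515 m/day.

0.0651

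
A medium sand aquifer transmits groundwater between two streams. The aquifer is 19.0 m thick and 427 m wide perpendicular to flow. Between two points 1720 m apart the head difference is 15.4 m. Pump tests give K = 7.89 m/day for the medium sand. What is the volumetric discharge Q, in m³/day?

Cross-sectional area A = 427 × 19.0 = 8113 m².
Hydraulic gradient i = Δh / L = 15.4 / 1720 = 0.008953.
Darcy's law: Q = K · A · i = 7.890 × 8113 × 0.008953 = 573.1 m³/day.

573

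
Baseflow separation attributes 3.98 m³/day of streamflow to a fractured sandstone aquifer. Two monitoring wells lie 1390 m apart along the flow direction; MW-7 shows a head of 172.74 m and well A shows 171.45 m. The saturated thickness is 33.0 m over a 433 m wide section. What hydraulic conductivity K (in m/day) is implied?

Cross-sectional area A = 433 × 33.0 = 14289 m².
Hydraulic gradient i = (172.74 − 171.45) / 1390 = 1.29 / 1390 = 0.0009281.
From Q = K·A·i, K = Q / (A·i) = 3.98 / (14289 × 0.0009281) = 0.3001 m/day.

0.300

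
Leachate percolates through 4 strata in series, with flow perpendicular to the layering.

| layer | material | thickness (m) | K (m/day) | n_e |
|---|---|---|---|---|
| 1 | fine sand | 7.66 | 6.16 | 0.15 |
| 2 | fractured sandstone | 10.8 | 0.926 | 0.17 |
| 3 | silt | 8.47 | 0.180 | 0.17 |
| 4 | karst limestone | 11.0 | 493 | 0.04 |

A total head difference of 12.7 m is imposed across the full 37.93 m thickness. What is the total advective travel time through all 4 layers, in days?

With flow normal to the layers, continuity requires the same specific discharge q through every layer.
Σ(b_i/K_i) = 7.66/6.16 + 10.8/0.926 + 8.47/0.180 + 11.0/493 = 59.98 d.
q = Δh / Σ(b_i/K_i) = 12.7 / 59.98 = 0.2117 m/day.
In each layer the seepage velocity is v_i = q/n_i, so the layer transit time is t_i = b_i·n_i / q:
  layer 1 (fine sand): t_1 = 7.66 × 0.15 / 0.2117 = 5.427 d
  layer 2 (fractured sandstone): t_2 = 10.8 × 0.17 / 0.2117 = 8.672 d
  layer 3 (silt): t_3 = 8.47 × 0.17 / 0.2117 = 6.801 d
  layer 4 (karst limestone): t_4 = 11.0 × 0.04 / 0.2117 = 2.078 d
Total t = Σ t_i = 22.98 days.

23.0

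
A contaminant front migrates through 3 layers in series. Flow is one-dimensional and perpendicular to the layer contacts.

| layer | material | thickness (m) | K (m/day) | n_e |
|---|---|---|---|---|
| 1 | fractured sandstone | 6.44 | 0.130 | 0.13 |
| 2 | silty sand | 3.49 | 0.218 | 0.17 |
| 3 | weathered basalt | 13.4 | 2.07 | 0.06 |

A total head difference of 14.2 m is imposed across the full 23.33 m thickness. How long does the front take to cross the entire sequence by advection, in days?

11.3

With flow normal to the layers, continuity requires the same specific discharge q through every layer.
Σ(b_i/K_i) = 6.44/0.130 + 3.49/0.218 + 13.4/2.07 = 72.02 d.
q = Δh / Σ(b_i/K_i) = 14.2 / 72.02 = 0.1972 m/day.
In each layer the seepage velocity is v_i = q/n_i, so the layer transit time is t_i = b_i·n_i / q:
  layer 1 (fractured sandstone): t_1 = 6.44 × 0.13 / 0.1972 = 4.246 d
  layer 2 (silty sand): t_2 = 3.49 × 0.17 / 0.1972 = 3.009 d
  layer 3 (weathered basalt): t_3 = 13.4 × 0.06 / 0.1972 = 4.078 d
Total t = Σ t_i = 11.33 days.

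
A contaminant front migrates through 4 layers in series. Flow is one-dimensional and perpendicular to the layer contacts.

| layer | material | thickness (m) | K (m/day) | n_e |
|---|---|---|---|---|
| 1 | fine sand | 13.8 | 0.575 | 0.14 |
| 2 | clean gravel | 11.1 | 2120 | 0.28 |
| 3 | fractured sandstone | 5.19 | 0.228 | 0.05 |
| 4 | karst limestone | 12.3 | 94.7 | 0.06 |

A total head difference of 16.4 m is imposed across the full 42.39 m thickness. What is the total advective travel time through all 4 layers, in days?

17.3

With flow normal to the layers, continuity requires the same specific discharge q through every layer.
Σ(b_i/K_i) = 13.8/0.575 + 11.1/2120 + 5.19/0.228 + 12.3/94.7 = 46.90 d.
q = Δh / Σ(b_i/K_i) = 16.4 / 46.90 = 0.3497 m/day.
In each layer the seepage velocity is v_i = q/n_i, so the layer transit time is t_i = b_i·n_i / q:
  layer 1 (fine sand): t_1 = 13.8 × 0.14 / 0.3497 = 5.525 d
  layer 2 (clean gravel): t_2 = 11.1 × 0.28 / 0.3497 = 8.888 d
  layer 3 (fractured sandstone): t_3 = 5.19 × 0.05 / 0.3497 = 0.7421 d
  layer 4 (karst limestone): t_4 = 12.3 × 0.06 / 0.3497 = 2.110 d
Total t = Σ t_i = 17.27 days.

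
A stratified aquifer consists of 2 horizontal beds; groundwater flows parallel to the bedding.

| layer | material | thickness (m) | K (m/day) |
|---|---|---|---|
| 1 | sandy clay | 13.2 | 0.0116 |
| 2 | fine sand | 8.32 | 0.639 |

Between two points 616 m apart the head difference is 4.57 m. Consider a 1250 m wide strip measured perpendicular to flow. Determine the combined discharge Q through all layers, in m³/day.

50.7

Flow is parallel to layering, so each bed carries its own Darcy discharge and the transmissivities add.
Σ(K_i·b_i) = 0.0116×13.2 + 0.639×8.32 = 5.470 m²/day.
Hydraulic gradient i = Δh / L = 4.57 / 616 = 0.007419.
Q = Σ(K_i·b_i) · W · i = 5.470 × 1250 × 0.007419 = 50.72 m³/day.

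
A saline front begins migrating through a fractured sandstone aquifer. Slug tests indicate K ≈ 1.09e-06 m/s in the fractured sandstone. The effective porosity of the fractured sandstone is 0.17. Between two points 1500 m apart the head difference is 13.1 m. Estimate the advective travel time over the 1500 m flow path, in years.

849

Convert K: 1.09e-06 m/s × 86400 = 0.09418 m/day.
Hydraulic gradient i = Δh / L = 13.1 / 1500 = 0.008733.
Darcy flux q = K · i = 0.09418 × 0.008733 = 0.0008225 m/day.
Seepage velocity v = q / n_e = 0.0008225 / 0.17 = 0.004838 m/day.
Travel time t = L / v = 1500 / 0.004838 = 3.100e+05 days = 848.8 years.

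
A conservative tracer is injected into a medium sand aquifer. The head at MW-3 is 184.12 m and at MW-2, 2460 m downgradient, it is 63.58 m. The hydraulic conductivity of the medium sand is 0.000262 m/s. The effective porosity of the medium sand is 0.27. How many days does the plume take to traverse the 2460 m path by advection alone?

Convert K: 0.000262 m/s × 86400 = 22.64 m/day.
Hydraulic gradient i = (184.12 − 63.58) / 2460 = 120.54 / 2460 = 0.04900.
Darcy flux q = K · i = 22.64 × 0.04900 = 1.109 m/day.
Seepage velocity v = q / n_e = 1.109 / 0.27 = 4.108 m/day.
Travel time t = L / v = 2460 / 4.108 = 598.8 days.

599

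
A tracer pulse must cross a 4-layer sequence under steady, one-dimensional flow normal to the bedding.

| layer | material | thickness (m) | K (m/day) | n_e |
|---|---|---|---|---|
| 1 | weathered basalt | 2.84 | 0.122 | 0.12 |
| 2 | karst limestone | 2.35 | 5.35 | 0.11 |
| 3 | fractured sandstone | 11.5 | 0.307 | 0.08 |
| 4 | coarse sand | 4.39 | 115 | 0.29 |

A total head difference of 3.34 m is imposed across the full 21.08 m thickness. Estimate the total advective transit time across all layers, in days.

With flow normal to the layers, continuity requires the same specific discharge q through every layer.
Σ(b_i/K_i) = 2.84/0.122 + 2.35/5.35 + 11.5/0.307 + 4.39/115 = 61.22 d.
q = Δh / Σ(b_i/K_i) = 3.34 / 61.22 = 0.05456 m/day.
In each layer the seepage velocity is v_i = q/n_i, so the layer transit time is t_i = b_i·n_i / q:
  layer 1 (weathered basalt): t_1 = 2.84 × 0.12 / 0.05456 = 6.246 d
  layer 2 (karst limestone): t_2 = 2.35 × 0.11 / 0.05456 = 4.738 d
  layer 3 (fractured sandstone): t_3 = 11.5 × 0.08 / 0.05456 = 16.86 d
  layer 4 (coarse sand): t_4 = 4.39 × 0.29 / 0.05456 = 23.33 d
Total t = Σ t_i = 51.18 days.

51.2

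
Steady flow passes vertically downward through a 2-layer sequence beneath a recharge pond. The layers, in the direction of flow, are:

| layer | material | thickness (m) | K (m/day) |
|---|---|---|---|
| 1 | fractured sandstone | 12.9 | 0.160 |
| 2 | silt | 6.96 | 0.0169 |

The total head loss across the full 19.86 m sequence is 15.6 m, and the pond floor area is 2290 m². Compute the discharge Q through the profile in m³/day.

Flow is perpendicular to layering, so the layers act in series and the equivalent K is the thickness-weighted harmonic mean.
Total thickness L = 12.9 + 6.96 = 19.86 m.
Σ(b_i/K_i) = 12.9/0.160 + 6.96/0.0169 = 492.5 d.
K_eq = L / Σ(b_i/K_i) = 19.86 / 492.5 = 0.04033 m/day.
Q = K_eq · A · (Δh/L) = 0.04033 × 2290 × (15.6/19.86) = 72.54 m³/day.

72.5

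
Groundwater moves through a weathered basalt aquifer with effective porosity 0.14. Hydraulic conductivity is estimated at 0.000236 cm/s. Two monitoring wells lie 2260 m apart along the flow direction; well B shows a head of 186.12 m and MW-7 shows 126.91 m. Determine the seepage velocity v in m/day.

0.0382

Convert K: 0.000236 cm/s × 864 = 0.2039 m/day.
Hydraulic gradient i = (186.12 − 126.91) / 2260 = 59.21 / 2260 = 0.02620.
Darcy flux q = K · i = 0.2039 × 0.02620 = 0.005342 m/day.
Seepage velocity v = q / n_e = 0.005342 / 0.14 = 0.03816 m/day.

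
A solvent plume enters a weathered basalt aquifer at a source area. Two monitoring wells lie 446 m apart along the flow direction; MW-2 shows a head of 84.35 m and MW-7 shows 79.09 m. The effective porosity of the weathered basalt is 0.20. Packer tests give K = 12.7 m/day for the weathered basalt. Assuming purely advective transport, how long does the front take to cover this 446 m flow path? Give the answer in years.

1.63

Hydraulic gradient i = (84.35 − 79.09) / 446 = 5.26 / 446 = 0.01179.
Darcy flux q = K · i = 12.70 × 0.01179 = 0.1498 m/day.
Seepage velocity v = q / n_e = 0.1498 / 0.20 = 0.7489 m/day.
Travel time t = L / v = 446 / 0.7489 = 595.5 days = 1.630 years.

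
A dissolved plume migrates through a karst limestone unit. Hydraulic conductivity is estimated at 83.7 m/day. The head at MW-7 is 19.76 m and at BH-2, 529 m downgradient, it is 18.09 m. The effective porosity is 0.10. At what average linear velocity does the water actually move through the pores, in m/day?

2.64

Hydraulic gradient i = (19.76 − 18.09) / 529 = 1.67 / 529 = 0.003157.
Darcy flux q = K · i = 83.70 × 0.003157 = 0.2642 m/day.
Seepage velocity v = q / n_e = 0.2642 / 0.10 = 2.642 m/day.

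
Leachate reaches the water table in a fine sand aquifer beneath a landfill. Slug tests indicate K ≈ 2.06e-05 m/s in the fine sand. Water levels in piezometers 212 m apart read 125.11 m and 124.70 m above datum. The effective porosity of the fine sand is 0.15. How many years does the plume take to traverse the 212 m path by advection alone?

25.3

Convert K: 2.06e-05 m/s × 86400 = 1.780 m/day.
Hydraulic gradient i = (125.11 − 124.70) / 212 = 0.41 / 212 = 0.001934.
Darcy flux q = K · i = 1.780 × 0.001934 = 0.003442 m/day.
Seepage velocity v = q / n_e = 0.003442 / 0.15 = 0.02295 m/day.
Travel time t = L / v = 212 / 0.02295 = 9238 days = 25.29 years.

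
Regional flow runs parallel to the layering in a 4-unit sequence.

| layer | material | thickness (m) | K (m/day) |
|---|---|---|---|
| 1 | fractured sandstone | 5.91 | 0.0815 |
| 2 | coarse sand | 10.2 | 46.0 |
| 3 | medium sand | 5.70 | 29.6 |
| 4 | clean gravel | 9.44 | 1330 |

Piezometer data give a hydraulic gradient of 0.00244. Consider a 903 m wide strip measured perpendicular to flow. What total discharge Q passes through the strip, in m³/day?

Flow is parallel to layering, so each bed carries its own Darcy discharge and the transmissivities add.
Σ(K_i·b_i) = 0.0815×5.91 + 46.0×10.2 + 29.6×5.70 + 1330×9.44 = 13194 m²/day.
Hydraulic gradient i = 0.00244.
Q = Σ(K_i·b_i) · W · i = 13194 × 903 × 0.002440 = 29070 m³/day.

29100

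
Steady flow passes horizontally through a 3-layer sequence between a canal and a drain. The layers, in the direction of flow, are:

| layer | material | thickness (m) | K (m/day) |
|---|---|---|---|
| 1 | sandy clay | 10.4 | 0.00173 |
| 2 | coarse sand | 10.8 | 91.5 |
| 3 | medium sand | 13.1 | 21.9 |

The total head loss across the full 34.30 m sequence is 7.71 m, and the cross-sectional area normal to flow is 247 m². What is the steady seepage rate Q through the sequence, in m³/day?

Flow is perpendicular to layering, so the layers act in series and the equivalent K is the thickness-weighted harmonic mean.
Total thickness L = 10.4 + 10.8 + 13.1 = 34.30 m.
Σ(b_i/K_i) = 10.4/0.00173 + 10.8/91.5 + 13.1/21.9 = 6012 d.
K_eq = L / Σ(b_i/K_i) = 34.30 / 6012 = 0.005705 m/day.
Q = K_eq · A · (Δh/L) = 0.005705 × 247 × (7.71/34.30) = 0.3167 m³/day.

0.317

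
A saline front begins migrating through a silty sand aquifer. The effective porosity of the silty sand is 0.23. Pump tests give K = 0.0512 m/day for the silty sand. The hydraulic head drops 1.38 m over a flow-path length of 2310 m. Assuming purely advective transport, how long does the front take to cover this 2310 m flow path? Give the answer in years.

Hydraulic gradient i = Δh / L = 1.38 / 2310 = 0.0005974.
Darcy flux q = K · i = 0.05120 × 0.0005974 = 3.059e-05 m/day.
Seepage velocity v = q / n_e = 3.059e-05 / 0.23 = 0.0001330 m/day.
Travel time t = L / v = 2310 / 0.0001330 = 1.737e+07 days = 47557 years.

47600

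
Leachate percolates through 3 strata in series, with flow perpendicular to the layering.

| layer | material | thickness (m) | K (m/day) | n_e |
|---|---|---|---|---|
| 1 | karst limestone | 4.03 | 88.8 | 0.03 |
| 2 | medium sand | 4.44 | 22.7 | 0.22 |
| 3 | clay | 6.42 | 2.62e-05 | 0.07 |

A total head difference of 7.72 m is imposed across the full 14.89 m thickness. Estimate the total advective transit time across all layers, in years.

134

With flow normal to the layers, continuity requires the same specific discharge q through every layer.
Σ(b_i/K_i) = 4.03/88.8 + 4.44/22.7 + 6.42/2.62e-05 = 2.450e+05 d.
q = Δh / Σ(b_i/K_i) = 7.72 / 2.450e+05 = 3.151e-05 m/day.
In each layer the seepage velocity is v_i = q/n_i, so the layer transit time is t_i = b_i·n_i / q:
  layer 1 (karst limestone): t_1 = 4.03 × 0.03 / 3.151e-05 = 3837 d
  layer 2 (medium sand): t_2 = 4.44 × 0.22 / 3.151e-05 = 31004 d
  layer 3 (clay): t_3 = 6.42 × 0.07 / 3.151e-05 = 14264 d
Total t = Σ t_i = 49106 days = 134.4 years.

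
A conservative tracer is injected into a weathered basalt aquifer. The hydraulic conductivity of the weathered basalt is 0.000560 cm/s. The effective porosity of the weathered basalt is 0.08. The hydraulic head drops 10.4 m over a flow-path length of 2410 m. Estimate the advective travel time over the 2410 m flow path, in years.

253

Convert K: 0.000560 cm/s × 864 = 0.4838 m/day.
Hydraulic gradient i = Δh / L = 10.4 / 2410 = 0.004315.
Darcy flux q = K · i = 0.4838 × 0.004315 = 0.002088 m/day.
Seepage velocity v = q / n_e = 0.002088 / 0.08 = 0.02610 m/day.
Travel time t = L / v = 2410 / 0.02610 = 92340 days = 252.8 years.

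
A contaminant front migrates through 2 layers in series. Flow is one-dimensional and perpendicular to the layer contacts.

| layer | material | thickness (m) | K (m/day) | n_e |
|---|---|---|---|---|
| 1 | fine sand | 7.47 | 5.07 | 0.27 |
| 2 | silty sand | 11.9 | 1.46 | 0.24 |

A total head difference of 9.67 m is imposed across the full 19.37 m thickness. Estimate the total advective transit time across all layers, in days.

With flow normal to the layers, continuity requires the same specific discharge q through every layer.
Σ(b_i/K_i) = 7.47/5.07 + 11.9/1.46 = 9.624 d.
q = Δh / Σ(b_i/K_i) = 9.67 / 9.624 = 1.005 m/day.
In each layer the seepage velocity is v_i = q/n_i, so the layer transit time is t_i = b_i·n_i / q:
  layer 1 (fine sand): t_1 = 7.47 × 0.27 / 1.005 = 2.007 d
  layer 2 (silty sand): t_2 = 11.9 × 0.24 / 1.005 = 2.842 d
Total t = Σ t_i = 4.850 days.

4.85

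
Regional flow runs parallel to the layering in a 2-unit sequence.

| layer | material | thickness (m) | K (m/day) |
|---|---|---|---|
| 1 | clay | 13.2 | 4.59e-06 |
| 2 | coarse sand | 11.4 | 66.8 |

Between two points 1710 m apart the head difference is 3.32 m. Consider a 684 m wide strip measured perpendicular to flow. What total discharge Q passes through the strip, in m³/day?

Flow is parallel to layering, so each bed carries its own Darcy discharge and the transmissivities add.
Σ(K_i·b_i) = 4.59e-06×13.2 + 66.8×11.4 = 761.5 m²/day.
Hydraulic gradient i = Δh / L = 3.32 / 1710 = 0.001942.
Q = Σ(K_i·b_i) · W · i = 761.5 × 684 × 0.001942 = 1011 m³/day.

1010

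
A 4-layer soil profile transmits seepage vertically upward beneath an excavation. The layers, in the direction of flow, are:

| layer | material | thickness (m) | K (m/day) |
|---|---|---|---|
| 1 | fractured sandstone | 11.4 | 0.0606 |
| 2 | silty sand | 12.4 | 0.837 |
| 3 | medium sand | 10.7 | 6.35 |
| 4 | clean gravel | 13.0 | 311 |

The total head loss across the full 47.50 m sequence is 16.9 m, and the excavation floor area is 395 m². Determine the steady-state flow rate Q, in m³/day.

Flow is perpendicular to layering, so the layers act in series and the equivalent K is the thickness-weighted harmonic mean.
Total thickness L = 11.4 + 12.4 + 10.7 + 13.0 = 47.50 m.
Σ(b_i/K_i) = 11.4/0.0606 + 12.4/0.837 + 10.7/6.35 + 13.0/311 = 204.7 d.
K_eq = L / Σ(b_i/K_i) = 47.50 / 204.7 = 0.2321 m/day.
Q = K_eq · A · (Δh/L) = 0.2321 × 395 × (16.9/47.50) = 32.62 m³/day.

32.6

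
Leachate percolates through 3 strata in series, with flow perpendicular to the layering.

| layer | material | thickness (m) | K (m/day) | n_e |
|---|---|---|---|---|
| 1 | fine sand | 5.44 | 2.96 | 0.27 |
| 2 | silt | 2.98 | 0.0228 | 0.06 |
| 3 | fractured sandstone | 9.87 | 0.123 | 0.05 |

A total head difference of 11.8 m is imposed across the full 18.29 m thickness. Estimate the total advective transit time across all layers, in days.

38.6

With flow normal to the layers, continuity requires the same specific discharge q through every layer.
Σ(b_i/K_i) = 5.44/2.96 + 2.98/0.0228 + 9.87/0.123 = 212.8 d.
q = Δh / Σ(b_i/K_i) = 11.8 / 212.8 = 0.05546 m/day.
In each layer the seepage velocity is v_i = q/n_i, so the layer transit time is t_i = b_i·n_i / q:
  layer 1 (fine sand): t_1 = 5.44 × 0.27 / 0.05546 = 26.49 d
  layer 2 (silt): t_2 = 2.98 × 0.06 / 0.05546 = 3.224 d
  layer 3 (fractured sandstone): t_3 = 9.87 × 0.05 / 0.05546 = 8.899 d
Total t = Σ t_i = 38.61 days.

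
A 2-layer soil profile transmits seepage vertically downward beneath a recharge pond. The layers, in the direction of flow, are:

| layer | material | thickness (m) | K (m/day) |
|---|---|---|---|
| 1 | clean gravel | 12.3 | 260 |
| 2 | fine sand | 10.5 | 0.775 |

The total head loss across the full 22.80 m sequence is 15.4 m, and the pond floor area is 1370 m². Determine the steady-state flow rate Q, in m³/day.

Flow is perpendicular to layering, so the layers act in series and the equivalent K is the thickness-weighted harmonic mean.
Total thickness L = 12.3 + 10.5 = 22.80 m.
Σ(b_i/K_i) = 12.3/260 + 10.5/0.775 = 13.60 d.
K_eq = L / Σ(b_i/K_i) = 22.80 / 13.60 = 1.677 m/day.
Q = K_eq · A · (Δh/L) = 1.677 × 1370 × (15.4/22.80) = 1552 m³/day.

1550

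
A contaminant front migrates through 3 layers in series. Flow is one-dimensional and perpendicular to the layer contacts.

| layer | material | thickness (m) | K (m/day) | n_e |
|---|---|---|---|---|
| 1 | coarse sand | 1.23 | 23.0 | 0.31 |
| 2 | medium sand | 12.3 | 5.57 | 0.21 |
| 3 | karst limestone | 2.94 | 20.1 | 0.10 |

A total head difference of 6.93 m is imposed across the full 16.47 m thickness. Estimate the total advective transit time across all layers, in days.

With flow normal to the layers, continuity requires the same specific discharge q through every layer.
Σ(b_i/K_i) = 1.23/23.0 + 12.3/5.57 + 2.94/20.1 = 2.408 d.
q = Δh / Σ(b_i/K_i) = 6.93 / 2.408 = 2.878 m/day.
In each layer the seepage velocity is v_i = q/n_i, so the layer transit time is t_i = b_i·n_i / q:
  layer 1 (coarse sand): t_1 = 1.23 × 0.31 / 2.878 = 0.1325 d
  layer 2 (medium sand): t_2 = 12.3 × 0.21 / 2.878 = 0.8975 d
  layer 3 (karst limestone): t_3 = 2.94 × 0.10 / 2.878 = 0.1022 d
Total t = Σ t_i = 1.132 days.

1.13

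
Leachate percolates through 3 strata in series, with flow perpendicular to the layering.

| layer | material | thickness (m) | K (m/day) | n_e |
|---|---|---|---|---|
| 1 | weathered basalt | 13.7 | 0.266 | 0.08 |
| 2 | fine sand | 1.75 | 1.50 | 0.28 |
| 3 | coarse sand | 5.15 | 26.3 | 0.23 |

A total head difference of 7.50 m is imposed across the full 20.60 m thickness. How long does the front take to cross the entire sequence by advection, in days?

19.5

With flow normal to the layers, continuity requires the same specific discharge q through every layer.
Σ(b_i/K_i) = 13.7/0.266 + 1.75/1.50 + 5.15/26.3 = 52.87 d.
q = Δh / Σ(b_i/K_i) = 7.50 / 52.87 = 0.1419 m/day.
In each layer the seepage velocity is v_i = q/n_i, so the layer transit time is t_i = b_i·n_i / q:
  layer 1 (weathered basalt): t_1 = 13.7 × 0.08 / 0.1419 = 7.726 d
  layer 2 (fine sand): t_2 = 1.75 × 0.28 / 0.1419 = 3.454 d
  layer 3 (coarse sand): t_3 = 5.15 × 0.23 / 0.1419 = 8.349 d
Total t = Σ t_i = 19.53 days.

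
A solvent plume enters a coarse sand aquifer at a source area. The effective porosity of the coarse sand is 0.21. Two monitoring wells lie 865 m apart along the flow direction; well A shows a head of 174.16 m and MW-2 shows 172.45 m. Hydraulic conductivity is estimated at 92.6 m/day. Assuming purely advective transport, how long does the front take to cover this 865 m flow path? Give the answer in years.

2.72

Hydraulic gradient i = (174.16 − 172.45) / 865 = 1.71 / 865 = 0.001977.
Darcy flux q = K · i = 92.60 × 0.001977 = 0.1831 m/day.
Seepage velocity v = q / n_e = 0.1831 / 0.21 = 0.8717 m/day.
Travel time t = L / v = 865 / 0.8717 = 992.3 days = 2.717 years.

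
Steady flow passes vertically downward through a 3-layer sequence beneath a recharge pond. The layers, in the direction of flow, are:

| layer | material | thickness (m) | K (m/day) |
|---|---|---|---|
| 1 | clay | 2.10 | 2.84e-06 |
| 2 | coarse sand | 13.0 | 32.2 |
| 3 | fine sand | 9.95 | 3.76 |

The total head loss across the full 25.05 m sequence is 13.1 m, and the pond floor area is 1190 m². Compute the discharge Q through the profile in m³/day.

0.0211

Flow is perpendicular to layering, so the layers act in series and the equivalent K is the thickness-weighted harmonic mean.
Total thickness L = 2.10 + 13.0 + 9.95 = 25.05 m.
Σ(b_i/K_i) = 2.10/2.84e-06 + 13.0/32.2 + 9.95/3.76 = 7.394e+05 d.
K_eq = L / Σ(b_i/K_i) = 25.05 / 7.394e+05 = 3.388e-05 m/day.
Q = K_eq · A · (Δh/L) = 3.388e-05 × 1190 × (13.1/25.05) = 0.02108 m³/day.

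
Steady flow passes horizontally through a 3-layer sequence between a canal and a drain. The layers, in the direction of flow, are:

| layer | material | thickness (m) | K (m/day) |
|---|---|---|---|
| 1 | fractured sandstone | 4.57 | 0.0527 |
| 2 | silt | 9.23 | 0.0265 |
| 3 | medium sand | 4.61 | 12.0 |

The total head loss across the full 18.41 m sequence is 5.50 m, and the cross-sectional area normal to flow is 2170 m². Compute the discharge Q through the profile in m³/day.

Flow is perpendicular to layering, so the layers act in series and the equivalent K is the thickness-weighted harmonic mean.
Total thickness L = 4.57 + 9.23 + 4.61 = 18.41 m.
Σ(b_i/K_i) = 4.57/0.0527 + 9.23/0.0265 + 4.61/12.0 = 435.4 d.
K_eq = L / Σ(b_i/K_i) = 18.41 / 435.4 = 0.04228 m/day.
Q = K_eq · A · (Δh/L) = 0.04228 × 2170 × (5.50/18.41) = 27.41 m³/day.

27.4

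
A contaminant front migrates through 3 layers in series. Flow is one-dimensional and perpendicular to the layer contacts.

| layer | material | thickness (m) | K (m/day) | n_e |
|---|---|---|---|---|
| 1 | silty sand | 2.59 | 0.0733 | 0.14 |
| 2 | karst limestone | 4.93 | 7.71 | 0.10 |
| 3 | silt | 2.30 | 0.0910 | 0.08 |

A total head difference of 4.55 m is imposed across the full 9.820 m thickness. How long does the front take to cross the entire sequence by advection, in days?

With flow normal to the layers, continuity requires the same specific discharge q through every layer.
Σ(b_i/K_i) = 2.59/0.0733 + 4.93/7.71 + 2.30/0.0910 = 61.25 d.
q = Δh / Σ(b_i/K_i) = 4.55 / 61.25 = 0.07429 m/day.
In each layer the seepage velocity is v_i = q/n_i, so the layer transit time is t_i = b_i·n_i / q:
  layer 1 (silty sand): t_1 = 2.59 × 0.14 / 0.07429 = 4.881 d
  layer 2 (karst limestone): t_2 = 4.93 × 0.10 / 0.07429 = 6.636 d
  layer 3 (silt): t_3 = 2.30 × 0.08 / 0.07429 = 2.477 d
Total t = Σ t_i = 13.99 days.

14.0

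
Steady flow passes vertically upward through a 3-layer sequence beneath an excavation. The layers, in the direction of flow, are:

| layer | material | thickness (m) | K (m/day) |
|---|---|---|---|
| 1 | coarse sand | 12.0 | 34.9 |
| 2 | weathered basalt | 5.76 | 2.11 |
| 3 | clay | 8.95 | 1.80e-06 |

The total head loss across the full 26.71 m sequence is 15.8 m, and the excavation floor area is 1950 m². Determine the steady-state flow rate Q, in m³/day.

Flow is perpendicular to layering, so the layers act in series and the equivalent K is the thickness-weighted harmonic mean.
Total thickness L = 12.0 + 5.76 + 8.95 = 26.71 m.
Σ(b_i/K_i) = 12.0/34.9 + 5.76/2.11 + 8.95/1.80e-06 = 4.972e+06 d.
K_eq = L / Σ(b_i/K_i) = 26.71 / 4.972e+06 = 5.372e-06 m/day.
Q = K_eq · A · (Δh/L) = 5.372e-06 × 1950 × (15.8/26.71) = 0.006196 m³/day.

0.00620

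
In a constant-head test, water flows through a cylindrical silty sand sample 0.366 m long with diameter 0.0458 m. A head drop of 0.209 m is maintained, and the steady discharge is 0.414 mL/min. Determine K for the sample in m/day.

0.634

Cross-sectional area A = π·(d/2)² = π × (0.0458/2)² = 0.001647 m².
Convert discharge: 0.414 mL/min = 6.900e-09 m³/s.
Darcy's law rearranged: K = Q·L / (A·Δh) = 6.900e-09 × 0.366 / (0.001647 × 0.209) = 7.334e-06 m/s = 0.6337 m/day.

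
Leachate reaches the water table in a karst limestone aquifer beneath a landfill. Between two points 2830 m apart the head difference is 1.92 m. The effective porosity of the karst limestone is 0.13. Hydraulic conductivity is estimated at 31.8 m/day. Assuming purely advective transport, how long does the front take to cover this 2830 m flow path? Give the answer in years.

Hydraulic gradient i = Δh / L = 1.92 / 2830 = 0.0006784.
Darcy flux q = K · i = 31.80 × 0.0006784 = 0.02157 m/day.
Seepage velocity v = q / n_e = 0.02157 / 0.13 = 0.1660 m/day.
Travel time t = L / v = 2830 / 0.1660 = 17052 days = 46.69 years.

46.7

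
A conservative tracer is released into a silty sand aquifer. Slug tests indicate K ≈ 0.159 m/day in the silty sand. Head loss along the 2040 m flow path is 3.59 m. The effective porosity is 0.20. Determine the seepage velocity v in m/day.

Hydraulic gradient i = Δh / L = 3.59 / 2040 = 0.001760.
Darcy flux q = K · i = 0.1590 × 0.001760 = 0.0002798 m/day.
Seepage velocity v = q / n_e = 0.0002798 / 0.20 = 0.001399 m/day.

0.00140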